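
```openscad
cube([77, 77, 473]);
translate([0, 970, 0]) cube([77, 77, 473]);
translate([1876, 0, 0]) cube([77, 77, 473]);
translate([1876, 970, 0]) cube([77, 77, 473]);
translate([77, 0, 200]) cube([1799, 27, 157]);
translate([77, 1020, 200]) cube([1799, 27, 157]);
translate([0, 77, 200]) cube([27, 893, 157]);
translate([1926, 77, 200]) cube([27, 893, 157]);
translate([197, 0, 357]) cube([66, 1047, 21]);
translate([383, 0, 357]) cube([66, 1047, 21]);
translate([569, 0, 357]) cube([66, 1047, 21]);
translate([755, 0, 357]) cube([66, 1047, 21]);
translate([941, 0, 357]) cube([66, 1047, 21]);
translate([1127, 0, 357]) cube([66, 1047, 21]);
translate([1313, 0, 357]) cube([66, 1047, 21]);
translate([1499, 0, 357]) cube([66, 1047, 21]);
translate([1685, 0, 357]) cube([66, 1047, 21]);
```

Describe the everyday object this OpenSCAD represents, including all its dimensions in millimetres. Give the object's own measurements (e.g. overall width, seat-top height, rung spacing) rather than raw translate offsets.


A bed frame 1953 mm long (x) by 1047 mm wide (y). Four 77×77 mm corner posts, 473 mm tall, at the corners of the footprint. Four rails of 27 mm thickness and 157 mm height run between adjacent posts with their undersides at z = 200 mm, their outer faces flush with the outside of the frame (the two x-running rails run between the posts' inner faces; the two y-running rails run between the posts' inner faces). 9 slats, each 66 mm wide (x) and 21 mm thick, lie across the top of the two x-running rails, running the full 1047 mm width of the frame in y; along x they sit between the end posts with a 120 mm gap after the −x posts and between neighbouring slats, leaving 125 mm before the +x posts.


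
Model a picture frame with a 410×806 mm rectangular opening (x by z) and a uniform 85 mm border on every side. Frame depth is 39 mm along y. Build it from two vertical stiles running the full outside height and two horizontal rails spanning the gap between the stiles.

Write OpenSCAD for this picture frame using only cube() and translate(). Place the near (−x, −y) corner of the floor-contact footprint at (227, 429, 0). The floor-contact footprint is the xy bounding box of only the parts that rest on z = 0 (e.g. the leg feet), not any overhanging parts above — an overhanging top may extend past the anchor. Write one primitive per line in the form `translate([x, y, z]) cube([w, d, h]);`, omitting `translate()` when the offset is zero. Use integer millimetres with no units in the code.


translate([227, 429, 0]) cube([85, 39, 976]);
translate([722, 429, 0]) cube([85, 39, 976]);
translate([312, 429, 0]) cube([410, 39, 85]);
translate([312, 429, 891]) cube([410, 39, 85]);


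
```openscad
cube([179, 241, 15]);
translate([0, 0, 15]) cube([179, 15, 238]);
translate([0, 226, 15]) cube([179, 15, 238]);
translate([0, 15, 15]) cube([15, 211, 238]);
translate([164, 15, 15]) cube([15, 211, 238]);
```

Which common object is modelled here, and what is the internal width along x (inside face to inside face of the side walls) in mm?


An open box. The internal width is 149 mm.

A 179×241 base slab with four walls standing on it — an open box. The base is 179 mm wide and the walls are 15 mm thick, so the internal width is 179 − 2 × 15 = 149 mm.


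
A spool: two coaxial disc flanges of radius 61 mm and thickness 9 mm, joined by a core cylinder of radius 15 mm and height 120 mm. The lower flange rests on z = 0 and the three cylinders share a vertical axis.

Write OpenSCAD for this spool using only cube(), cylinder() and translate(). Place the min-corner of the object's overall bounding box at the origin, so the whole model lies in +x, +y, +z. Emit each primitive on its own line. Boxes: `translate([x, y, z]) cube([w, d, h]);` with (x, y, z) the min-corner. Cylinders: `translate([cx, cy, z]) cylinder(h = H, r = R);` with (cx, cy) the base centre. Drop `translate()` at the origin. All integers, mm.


translate([61, 61, 0]) cylinder(h = 9, r = 61);
translate([61, 61, 9]) cylinder(h = 120, r = 15);
translate([61, 61, 129]) cylinder(h = 9, r = 61);


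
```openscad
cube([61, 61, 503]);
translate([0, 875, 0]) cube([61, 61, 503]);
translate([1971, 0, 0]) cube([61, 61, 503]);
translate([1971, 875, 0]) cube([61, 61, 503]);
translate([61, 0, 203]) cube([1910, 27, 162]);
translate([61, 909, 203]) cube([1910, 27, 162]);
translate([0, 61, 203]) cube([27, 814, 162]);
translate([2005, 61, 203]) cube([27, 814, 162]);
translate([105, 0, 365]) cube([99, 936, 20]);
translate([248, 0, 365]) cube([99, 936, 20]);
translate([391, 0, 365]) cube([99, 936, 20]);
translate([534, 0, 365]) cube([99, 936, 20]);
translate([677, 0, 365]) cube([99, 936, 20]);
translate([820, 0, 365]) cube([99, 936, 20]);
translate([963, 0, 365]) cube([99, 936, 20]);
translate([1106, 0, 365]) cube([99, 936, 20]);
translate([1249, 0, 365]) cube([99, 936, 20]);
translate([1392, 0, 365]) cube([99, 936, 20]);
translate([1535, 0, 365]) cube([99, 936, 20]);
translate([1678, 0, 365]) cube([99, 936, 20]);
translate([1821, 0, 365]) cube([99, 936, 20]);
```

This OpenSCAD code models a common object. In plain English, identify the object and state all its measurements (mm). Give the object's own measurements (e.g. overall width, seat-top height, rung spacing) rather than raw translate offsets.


A bed frame 2032 mm long (x) by 936 mm wide (y). Four 61×61 mm corner posts, 503 mm tall, at the corners of the footprint. Four rails of 27 mm thickness and 162 mm height run between adjacent posts with their undersides at z = 203 mm, their outer faces flush with the outside of the frame (the two x-running rails run between the posts' inner faces; the two y-running rails run between the posts' inner faces). 13 slats, each 99 mm wide (x) and 20 mm thick, lie across the top of the two x-running rails, running the full 936 mm width of the frame in y; along x they sit between the end posts with a 44 mm gap after the −x posts and between neighbouring slats, leaving 51 mm before the +x posts.


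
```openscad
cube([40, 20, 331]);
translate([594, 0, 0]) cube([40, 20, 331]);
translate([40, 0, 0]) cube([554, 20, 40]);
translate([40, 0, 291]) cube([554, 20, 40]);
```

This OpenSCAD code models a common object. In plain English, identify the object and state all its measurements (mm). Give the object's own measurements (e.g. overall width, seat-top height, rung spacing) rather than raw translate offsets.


A rectangular picture frame lying in the x–z plane (depth along y). The opening is 554 mm wide (x) by 251 mm tall (z), surrounded by a border 40 mm wide on all four sides. The frame is 20 mm deep and is made of two full-height vertical stiles with two horizontal rails fitted between them.


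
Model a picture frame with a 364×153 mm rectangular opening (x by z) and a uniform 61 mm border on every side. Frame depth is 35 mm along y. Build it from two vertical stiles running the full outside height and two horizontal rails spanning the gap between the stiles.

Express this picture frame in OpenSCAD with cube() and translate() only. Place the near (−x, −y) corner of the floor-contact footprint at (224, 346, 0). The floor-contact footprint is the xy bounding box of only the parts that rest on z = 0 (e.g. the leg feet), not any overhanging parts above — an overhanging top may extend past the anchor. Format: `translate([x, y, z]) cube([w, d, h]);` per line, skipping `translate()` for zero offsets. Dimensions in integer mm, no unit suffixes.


translate([224, 346, 0]) cube([61, 35, 275]);
translate([649, 346, 0]) cube([61, 35, 275]);
translate([285, 346, 0]) cube([364, 35, 61]);
translate([285, 346, 214]) cube([364, 35, 61]);


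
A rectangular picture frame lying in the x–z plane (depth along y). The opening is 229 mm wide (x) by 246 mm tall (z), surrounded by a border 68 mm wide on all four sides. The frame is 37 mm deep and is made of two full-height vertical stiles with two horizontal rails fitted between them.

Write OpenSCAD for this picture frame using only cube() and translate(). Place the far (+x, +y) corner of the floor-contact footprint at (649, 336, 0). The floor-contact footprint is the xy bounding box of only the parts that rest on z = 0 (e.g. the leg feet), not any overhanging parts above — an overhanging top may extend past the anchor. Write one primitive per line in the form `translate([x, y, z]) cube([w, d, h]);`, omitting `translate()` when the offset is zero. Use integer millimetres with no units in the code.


translate([284, 299, 0]) cube([68, 37, 382]);
translate([581, 299, 0]) cube([68, 37, 382]);
translate([352, 299, 0]) cube([229, 37, 68]);
translate([352, 299, 314]) cube([229, 37, 68]);


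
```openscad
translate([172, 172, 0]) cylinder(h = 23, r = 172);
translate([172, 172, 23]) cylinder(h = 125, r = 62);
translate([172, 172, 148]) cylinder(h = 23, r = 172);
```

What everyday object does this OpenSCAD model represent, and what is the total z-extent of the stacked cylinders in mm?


A spool. The overall height is 171 mm.

Three coaxial cylinders, large–small–large — a spool. Two 23 mm flanges and a 125 mm core give 23 + 125 + 23 = 171 mm.


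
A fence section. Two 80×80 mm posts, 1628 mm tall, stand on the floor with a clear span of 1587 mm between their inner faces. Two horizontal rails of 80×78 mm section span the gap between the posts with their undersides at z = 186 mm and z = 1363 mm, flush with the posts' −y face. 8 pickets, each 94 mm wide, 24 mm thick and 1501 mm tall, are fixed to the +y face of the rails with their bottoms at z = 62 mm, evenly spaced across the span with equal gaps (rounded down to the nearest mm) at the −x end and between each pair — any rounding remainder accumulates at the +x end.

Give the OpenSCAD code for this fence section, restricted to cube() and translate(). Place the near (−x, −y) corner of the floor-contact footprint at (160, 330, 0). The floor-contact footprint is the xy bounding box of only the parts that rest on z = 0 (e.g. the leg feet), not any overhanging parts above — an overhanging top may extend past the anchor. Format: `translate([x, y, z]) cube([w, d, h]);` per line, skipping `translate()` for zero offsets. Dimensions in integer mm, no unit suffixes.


translate([160, 330, 0]) cube([80, 80, 1628]);
translate([1827, 330, 0]) cube([80, 80, 1628]);
translate([240, 330, 186]) cube([1587, 80, 78]);
translate([240, 330, 1363]) cube([1587, 80, 78]);
translate([332, 410, 62]) cube([94, 24, 1501]);
translate([518, 410, 62]) cube([94, 24, 1501]);
translate([704, 410, 62]) cube([94, 24, 1501]);
translate([890, 410, 62]) cube([94, 24, 1501]);
translate([1076, 410, 62]) cube([94, 24, 1501]);
translate([1262, 410, 62]) cube([94, 24, 1501]);
translate([1448, 410, 62]) cube([94, 24, 1501]);
translate([1634, 410, 62]) cube([94, 24, 1501]);


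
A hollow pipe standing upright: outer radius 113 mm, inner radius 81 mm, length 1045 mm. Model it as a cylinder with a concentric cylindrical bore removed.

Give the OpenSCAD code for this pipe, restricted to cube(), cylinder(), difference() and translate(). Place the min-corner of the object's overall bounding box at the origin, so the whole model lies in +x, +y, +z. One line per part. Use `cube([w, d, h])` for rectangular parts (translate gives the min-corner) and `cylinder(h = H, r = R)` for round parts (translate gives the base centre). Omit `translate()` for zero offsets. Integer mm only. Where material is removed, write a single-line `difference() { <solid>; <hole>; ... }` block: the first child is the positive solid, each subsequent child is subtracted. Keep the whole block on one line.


difference() { translate([113, 113, 0]) cylinder(h = 1045, r = 113); translate([113, 113, 0]) cylinder(h = 1045, r = 81); }


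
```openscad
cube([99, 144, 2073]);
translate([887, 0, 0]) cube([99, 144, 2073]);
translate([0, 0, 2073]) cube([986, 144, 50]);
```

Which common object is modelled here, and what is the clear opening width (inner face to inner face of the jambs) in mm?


A door frame. The clear opening width is 788 mm.

Two 2073 mm tall posts with a header on top — a door frame. The left jamb is 99 mm wide at x = 0; the right jamb starts at x = 887. The clear opening is 887 − 99 = 788 mm.


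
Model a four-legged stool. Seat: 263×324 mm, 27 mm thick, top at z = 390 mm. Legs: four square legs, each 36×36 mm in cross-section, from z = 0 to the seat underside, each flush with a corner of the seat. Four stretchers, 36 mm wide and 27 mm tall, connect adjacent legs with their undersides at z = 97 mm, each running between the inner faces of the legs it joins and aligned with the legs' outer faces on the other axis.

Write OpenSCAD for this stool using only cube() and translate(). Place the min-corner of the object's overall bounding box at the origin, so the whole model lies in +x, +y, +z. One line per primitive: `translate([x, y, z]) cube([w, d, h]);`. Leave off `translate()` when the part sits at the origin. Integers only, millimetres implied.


translate([0, 0, 363]) cube([263, 324, 27]);
cube([36, 36, 363]);
translate([227, 0, 0]) cube([36, 36, 363]);
translate([0, 288, 0]) cube([36, 36, 363]);
translate([227, 288, 0]) cube([36, 36, 363]);
translate([36, 0, 97]) cube([191, 36, 27]);
translate([36, 288, 97]) cube([191, 36, 27]);
translate([0, 36, 97]) cube([36, 252, 27]);
translate([227, 36, 97]) cube([36, 252, 27]);


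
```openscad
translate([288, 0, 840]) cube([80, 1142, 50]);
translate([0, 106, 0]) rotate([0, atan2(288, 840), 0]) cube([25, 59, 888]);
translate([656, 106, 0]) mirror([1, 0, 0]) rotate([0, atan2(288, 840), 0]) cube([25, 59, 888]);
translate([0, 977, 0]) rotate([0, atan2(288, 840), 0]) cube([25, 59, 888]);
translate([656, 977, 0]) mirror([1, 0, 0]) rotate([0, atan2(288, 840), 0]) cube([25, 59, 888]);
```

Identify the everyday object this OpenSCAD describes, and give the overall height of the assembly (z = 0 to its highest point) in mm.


A sawhorse. The overall height is 890 mm.

A beam across two mirrored pairs of raked legs — a sawhorse. The beam's underside is at z = 840 (matching the legs' vertical rise in atan2(288, 840)) and the beam is 50 mm tall, so its top is at 840 + 50 = 890 mm. The raked legs top out at the beam's underside, so that is the highest point.


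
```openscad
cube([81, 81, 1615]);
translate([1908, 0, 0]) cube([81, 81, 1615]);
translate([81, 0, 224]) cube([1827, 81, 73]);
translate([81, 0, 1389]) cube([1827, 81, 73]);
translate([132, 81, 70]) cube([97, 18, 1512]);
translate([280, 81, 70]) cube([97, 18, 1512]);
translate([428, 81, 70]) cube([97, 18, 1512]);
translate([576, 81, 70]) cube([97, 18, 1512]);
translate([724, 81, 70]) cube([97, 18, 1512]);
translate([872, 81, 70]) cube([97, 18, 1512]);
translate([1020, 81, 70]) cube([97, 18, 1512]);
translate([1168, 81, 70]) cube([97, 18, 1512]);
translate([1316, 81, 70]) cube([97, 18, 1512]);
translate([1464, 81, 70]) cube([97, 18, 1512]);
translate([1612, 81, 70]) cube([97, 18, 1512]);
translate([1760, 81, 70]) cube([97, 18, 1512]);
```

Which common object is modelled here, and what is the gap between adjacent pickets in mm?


A fence section. The picket gap is 51 mm.

Two posts, two rails, 12 pickets — a fence section. Span 1827 mm holds 12 pickets of 97 mm with 13 equal gaps: ⌊(1827 − 12·97) / 13⌋ = 51 mm.


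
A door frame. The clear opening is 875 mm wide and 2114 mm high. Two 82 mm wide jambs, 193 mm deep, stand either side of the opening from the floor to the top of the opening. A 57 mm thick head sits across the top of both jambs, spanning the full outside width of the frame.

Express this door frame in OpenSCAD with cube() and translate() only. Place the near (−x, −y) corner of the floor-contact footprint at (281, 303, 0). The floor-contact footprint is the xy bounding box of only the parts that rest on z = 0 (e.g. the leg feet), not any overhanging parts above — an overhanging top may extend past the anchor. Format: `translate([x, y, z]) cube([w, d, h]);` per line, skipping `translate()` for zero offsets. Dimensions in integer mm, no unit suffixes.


translate([281, 303, 0]) cube([82, 193, 2114]);
translate([1238, 303, 0]) cube([82, 193, 2114]);
translate([281, 303, 2114]) cube([1039, 193, 57]);


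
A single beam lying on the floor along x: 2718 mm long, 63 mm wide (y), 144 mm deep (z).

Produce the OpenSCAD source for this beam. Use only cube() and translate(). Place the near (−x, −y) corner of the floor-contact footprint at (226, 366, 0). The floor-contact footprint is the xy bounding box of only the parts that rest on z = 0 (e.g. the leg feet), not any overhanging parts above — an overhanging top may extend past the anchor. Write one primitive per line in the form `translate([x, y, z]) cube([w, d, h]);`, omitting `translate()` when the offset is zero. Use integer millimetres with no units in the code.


translate([226, 366, 0]) cube([2718, 63, 144]);


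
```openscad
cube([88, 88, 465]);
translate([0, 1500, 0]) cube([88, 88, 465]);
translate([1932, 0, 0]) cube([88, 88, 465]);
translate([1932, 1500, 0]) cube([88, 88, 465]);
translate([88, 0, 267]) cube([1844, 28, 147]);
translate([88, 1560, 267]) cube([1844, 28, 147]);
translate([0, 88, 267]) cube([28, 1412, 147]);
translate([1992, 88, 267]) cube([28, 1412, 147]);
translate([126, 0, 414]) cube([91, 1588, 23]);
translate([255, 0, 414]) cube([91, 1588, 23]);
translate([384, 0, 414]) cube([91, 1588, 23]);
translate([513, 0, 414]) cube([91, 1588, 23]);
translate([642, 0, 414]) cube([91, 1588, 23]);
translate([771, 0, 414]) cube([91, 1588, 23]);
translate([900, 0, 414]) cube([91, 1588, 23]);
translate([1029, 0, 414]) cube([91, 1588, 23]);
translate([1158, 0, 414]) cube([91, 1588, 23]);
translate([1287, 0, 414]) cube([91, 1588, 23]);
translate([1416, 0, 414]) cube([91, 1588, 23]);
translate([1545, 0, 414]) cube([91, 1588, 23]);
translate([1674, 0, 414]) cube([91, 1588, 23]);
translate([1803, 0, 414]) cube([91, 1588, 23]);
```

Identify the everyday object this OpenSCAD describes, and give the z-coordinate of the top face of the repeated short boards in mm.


A bed frame. The slat-top height is 437 mm.

Four posts, four rails, and a row of slats — a bed frame. Slats sit on the rails at z = 267 + 147 = 414; with slat thickness 23, the top is 437 mm.


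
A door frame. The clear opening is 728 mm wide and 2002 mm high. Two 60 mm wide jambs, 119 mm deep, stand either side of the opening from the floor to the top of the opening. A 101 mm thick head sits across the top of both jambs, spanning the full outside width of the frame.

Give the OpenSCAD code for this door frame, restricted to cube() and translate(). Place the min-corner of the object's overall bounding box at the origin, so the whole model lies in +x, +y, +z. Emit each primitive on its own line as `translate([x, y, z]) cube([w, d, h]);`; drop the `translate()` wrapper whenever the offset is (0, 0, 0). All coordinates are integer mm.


cube([60, 119, 2002]);
translate([788, 0, 0]) cube([60, 119, 2002]);
translate([0, 0, 2002]) cube([848, 119, 101]);


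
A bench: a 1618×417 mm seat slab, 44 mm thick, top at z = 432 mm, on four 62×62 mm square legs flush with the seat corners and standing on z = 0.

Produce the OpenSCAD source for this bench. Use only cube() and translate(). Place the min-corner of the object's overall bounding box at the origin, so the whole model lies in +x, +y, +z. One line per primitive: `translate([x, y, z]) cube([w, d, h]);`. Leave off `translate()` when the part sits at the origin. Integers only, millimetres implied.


// leg_h = 432 − 44 = 388
translate([0, 0, 388]) cube([1618, 417, 44]);
cube([62, 62, 388]);
translate([0, 355, 0]) cube([62, 62, 388]);
translate([1556, 0, 0]) cube([62, 62, 388]);
translate([1556, 355, 0]) cube([62, 62, 388]);


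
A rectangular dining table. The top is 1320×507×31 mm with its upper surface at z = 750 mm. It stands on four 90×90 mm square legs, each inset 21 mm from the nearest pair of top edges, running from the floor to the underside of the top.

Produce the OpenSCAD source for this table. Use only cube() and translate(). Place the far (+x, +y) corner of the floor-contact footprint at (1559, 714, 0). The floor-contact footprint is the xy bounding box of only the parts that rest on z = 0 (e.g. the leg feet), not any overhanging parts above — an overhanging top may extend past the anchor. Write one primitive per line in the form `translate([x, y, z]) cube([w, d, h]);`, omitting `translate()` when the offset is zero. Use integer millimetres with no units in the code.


// leg_h = 750 - 31 = 719
translate([260, 228, 719]) cube([1320, 507, 31]);
translate([281, 249, 0]) cube([90, 90, 719]);
translate([1469, 249, 0]) cube([90, 90, 719]);
translate([281, 624, 0]) cube([90, 90, 719]);
translate([1469, 624, 0]) cube([90, 90, 719]);


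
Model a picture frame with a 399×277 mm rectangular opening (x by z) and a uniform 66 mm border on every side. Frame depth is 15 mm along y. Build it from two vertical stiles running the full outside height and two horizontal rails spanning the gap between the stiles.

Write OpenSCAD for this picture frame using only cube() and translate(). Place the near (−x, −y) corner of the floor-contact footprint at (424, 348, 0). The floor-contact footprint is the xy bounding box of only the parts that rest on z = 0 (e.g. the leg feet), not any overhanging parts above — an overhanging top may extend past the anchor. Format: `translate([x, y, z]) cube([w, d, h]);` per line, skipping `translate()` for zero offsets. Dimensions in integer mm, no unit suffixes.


translate([424, 348, 0]) cube([66, 15, 409]);
translate([889, 348, 0]) cube([66, 15, 409]);
translate([490, 348, 0]) cube([399, 15, 66]);
translate([490, 348, 343]) cube([399, 15, 66]);


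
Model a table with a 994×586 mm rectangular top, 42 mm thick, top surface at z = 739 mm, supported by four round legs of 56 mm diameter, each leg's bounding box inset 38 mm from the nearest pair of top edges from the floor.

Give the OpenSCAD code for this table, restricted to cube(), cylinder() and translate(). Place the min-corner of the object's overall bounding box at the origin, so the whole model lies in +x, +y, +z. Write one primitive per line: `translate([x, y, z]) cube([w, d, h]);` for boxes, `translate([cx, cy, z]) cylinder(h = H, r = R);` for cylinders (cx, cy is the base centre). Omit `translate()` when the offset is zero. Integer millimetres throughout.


translate([0, 0, 697]) cube([994, 586, 42]);
translate([66, 66, 0]) cylinder(h = 697, r = 28);
translate([928, 66, 0]) cylinder(h = 697, r = 28);
translate([66, 520, 0]) cylinder(h = 697, r = 28);
translate([928, 520, 0]) cylinder(h = 697, r = 28);


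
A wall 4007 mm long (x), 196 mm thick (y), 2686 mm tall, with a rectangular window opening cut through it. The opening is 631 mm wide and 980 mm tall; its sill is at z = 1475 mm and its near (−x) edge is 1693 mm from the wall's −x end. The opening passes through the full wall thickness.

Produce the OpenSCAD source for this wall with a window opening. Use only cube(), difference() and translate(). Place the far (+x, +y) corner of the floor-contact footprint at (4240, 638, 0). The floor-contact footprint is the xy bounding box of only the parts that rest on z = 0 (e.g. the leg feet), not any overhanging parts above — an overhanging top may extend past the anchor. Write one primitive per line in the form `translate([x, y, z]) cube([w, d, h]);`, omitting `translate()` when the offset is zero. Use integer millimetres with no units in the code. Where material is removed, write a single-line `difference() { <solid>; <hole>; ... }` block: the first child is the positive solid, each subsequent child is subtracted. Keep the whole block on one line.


difference() { translate([233, 442, 0]) cube([4007, 196, 2686]); translate([1926, 442, 1475]) cube([631, 196, 980]); }


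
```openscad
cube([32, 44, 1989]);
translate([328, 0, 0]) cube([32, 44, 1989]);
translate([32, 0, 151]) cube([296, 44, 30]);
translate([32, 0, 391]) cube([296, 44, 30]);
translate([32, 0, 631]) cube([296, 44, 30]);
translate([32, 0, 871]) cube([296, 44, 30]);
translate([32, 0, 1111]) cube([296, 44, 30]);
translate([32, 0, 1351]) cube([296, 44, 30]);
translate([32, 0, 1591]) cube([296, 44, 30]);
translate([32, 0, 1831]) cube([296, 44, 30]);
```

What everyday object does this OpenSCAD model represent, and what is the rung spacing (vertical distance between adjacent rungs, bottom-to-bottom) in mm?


A ladder. The rung spacing is 240 mm.

Two tall 32×44 posts with 8 short bars between them — a ladder. Adjacent rungs sit at z = 151 and z = 391, so the spacing is 391 − 151 = 240 mm.


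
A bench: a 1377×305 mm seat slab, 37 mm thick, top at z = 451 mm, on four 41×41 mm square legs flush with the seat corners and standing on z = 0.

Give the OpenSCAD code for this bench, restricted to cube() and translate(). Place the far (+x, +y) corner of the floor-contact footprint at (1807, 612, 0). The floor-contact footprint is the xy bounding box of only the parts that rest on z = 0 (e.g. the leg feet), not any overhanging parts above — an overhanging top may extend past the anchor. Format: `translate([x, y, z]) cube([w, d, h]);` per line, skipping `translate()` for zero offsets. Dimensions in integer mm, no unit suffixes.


translate([430, 307, 414]) cube([1377, 305, 37]);
translate([430, 307, 0]) cube([41, 41, 414]);
translate([430, 571, 0]) cube([41, 41, 414]);
translate([1766, 307, 0]) cube([41, 41, 414]);
translate([1766, 571, 0]) cube([41, 41, 414]);


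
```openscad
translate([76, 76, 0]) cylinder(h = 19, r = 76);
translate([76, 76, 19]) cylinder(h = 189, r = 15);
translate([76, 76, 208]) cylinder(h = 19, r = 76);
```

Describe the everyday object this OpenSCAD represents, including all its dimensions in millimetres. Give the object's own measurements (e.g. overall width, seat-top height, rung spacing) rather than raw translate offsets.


A spool: two coaxial disc flanges of radius 76 mm and thickness 19 mm, joined by a core cylinder of radius 15 mm and height 189 mm. The lower flange rests on z = 0 and the three cylinders share a vertical axis.


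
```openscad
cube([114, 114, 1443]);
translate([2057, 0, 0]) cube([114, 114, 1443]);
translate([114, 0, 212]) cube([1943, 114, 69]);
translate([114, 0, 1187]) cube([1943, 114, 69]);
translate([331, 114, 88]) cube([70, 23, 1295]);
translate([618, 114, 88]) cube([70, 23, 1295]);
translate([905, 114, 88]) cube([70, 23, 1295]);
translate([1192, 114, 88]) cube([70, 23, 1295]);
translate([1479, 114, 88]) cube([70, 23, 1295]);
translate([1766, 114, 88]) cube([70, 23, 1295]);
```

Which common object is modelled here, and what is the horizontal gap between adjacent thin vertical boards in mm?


A fence section. The picket gap is 217 mm.

Two posts, two rails, 6 pickets — a fence section. Span 1943 mm holds 6 pickets of 70 mm with 7 equal gaps: ⌊(1943 − 6·70) / 7⌋ = 217 mm.


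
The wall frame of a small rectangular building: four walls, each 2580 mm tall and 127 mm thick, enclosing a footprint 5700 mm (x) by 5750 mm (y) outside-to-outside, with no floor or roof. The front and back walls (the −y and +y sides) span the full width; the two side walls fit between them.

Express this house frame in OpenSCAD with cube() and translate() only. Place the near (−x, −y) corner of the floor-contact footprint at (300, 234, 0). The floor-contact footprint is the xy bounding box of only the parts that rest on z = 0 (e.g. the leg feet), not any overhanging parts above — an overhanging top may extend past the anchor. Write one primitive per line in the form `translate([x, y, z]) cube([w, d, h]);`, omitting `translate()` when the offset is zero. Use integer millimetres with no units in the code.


translate([300, 234, 0]) cube([5700, 127, 2580]);
translate([300, 5857, 0]) cube([5700, 127, 2580]);
translate([300, 361, 0]) cube([127, 5496, 2580]);
translate([5873, 361, 0]) cube([127, 5496, 2580]);


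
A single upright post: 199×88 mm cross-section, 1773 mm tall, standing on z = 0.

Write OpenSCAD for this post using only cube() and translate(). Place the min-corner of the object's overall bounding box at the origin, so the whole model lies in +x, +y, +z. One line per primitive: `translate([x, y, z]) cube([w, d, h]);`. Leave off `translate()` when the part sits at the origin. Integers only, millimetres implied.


cube([199, 88, 1773]);


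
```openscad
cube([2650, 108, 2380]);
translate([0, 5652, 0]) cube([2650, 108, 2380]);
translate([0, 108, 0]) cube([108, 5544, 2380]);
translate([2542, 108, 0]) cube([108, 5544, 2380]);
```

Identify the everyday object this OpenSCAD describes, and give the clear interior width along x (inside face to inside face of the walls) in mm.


A house (or room) frame. The interior width is 2434 mm.

Four 2380 mm walls enclosing a rectangle with no floor or roof — a room or house frame. Outside width is 2650 mm and wall thickness is 108 mm, so the interior width is 2650 − 2 × 108 = 2434 mm.


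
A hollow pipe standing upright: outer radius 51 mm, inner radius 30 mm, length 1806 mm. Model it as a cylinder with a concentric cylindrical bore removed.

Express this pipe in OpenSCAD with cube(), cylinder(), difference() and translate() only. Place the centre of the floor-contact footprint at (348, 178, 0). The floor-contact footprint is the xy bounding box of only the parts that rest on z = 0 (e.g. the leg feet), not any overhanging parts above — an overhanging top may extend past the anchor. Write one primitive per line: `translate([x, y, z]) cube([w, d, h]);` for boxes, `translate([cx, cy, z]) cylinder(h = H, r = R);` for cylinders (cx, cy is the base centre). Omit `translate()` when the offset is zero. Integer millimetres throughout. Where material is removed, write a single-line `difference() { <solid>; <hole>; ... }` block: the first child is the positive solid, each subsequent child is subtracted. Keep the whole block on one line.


difference() { translate([348, 178, 0]) cylinder(h = 1806, r = 51); translate([348, 178, 0]) cylinder(h = 1806, r = 30); }


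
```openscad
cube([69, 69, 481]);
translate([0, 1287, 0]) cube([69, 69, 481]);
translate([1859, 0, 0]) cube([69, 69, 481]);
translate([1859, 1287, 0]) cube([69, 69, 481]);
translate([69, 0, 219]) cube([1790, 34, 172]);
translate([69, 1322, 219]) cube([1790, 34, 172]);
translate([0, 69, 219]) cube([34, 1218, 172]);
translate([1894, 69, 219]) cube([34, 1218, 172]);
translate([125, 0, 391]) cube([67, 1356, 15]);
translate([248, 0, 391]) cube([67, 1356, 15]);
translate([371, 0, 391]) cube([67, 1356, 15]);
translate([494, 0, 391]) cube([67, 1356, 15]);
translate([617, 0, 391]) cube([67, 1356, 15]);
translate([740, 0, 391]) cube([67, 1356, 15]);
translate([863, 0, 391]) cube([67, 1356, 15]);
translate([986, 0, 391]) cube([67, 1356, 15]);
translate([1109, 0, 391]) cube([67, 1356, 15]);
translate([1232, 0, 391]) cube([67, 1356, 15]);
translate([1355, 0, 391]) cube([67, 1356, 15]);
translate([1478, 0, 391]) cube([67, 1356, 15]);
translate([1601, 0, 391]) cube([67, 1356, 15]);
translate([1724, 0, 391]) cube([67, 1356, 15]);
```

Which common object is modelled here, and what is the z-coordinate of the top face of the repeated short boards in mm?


A bed frame. The slat-top height is 406 mm.

Four posts, four rails, and a row of slats — a bed frame. Slats sit on the rails at z = 219 + 172 = 391; with slat thickness 15, the top is 406 mm.


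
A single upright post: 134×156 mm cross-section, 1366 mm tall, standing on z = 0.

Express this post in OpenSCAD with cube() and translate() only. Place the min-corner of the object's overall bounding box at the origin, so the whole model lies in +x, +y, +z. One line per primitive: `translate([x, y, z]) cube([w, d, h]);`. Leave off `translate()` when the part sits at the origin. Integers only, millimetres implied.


cube([134, 156, 1366]);


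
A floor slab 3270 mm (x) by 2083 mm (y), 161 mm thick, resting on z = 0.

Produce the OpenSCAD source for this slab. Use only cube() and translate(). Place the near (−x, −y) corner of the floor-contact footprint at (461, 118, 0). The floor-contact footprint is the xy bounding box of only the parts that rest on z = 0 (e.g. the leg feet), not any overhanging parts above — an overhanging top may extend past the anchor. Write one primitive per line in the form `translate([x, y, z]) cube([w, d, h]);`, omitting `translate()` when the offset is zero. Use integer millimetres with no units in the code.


translate([461, 118, 0]) cube([3270, 2083, 161]);


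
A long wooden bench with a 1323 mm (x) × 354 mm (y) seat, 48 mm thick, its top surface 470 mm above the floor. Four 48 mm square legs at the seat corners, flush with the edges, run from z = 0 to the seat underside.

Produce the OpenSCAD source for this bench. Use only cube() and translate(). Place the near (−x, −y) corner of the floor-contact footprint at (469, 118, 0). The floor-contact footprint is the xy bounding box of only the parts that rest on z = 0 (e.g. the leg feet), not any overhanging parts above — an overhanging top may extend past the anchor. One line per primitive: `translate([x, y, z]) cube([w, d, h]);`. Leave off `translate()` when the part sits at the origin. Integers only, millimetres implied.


translate([469, 118, 422]) cube([1323, 354, 48]);
translate([469, 118, 0]) cube([48, 48, 422]);
translate([469, 424, 0]) cube([48, 48, 422]);
translate([1744, 118, 0]) cube([48, 48, 422]);
translate([1744, 424, 0]) cube([48, 48, 422]);


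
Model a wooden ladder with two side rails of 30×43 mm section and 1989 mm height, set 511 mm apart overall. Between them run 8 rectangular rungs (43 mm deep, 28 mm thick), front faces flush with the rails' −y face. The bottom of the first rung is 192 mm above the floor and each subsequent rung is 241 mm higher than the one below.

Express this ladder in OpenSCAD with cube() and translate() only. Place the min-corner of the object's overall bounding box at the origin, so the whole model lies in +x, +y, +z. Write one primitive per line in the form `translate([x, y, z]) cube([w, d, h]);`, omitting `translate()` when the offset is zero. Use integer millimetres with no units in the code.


// rung span = 511 - 2*30 = 451
// rung[k] z = 192 + k*241
cube([30, 43, 1989]);
translate([481, 0, 0]) cube([30, 43, 1989]);
translate([30, 0, 192]) cube([451, 43, 28]);
translate([30, 0, 433]) cube([451, 43, 28]);
translate([30, 0, 674]) cube([451, 43, 28]);
translate([30, 0, 915]) cube([451, 43, 28]);
translate([30, 0, 1156]) cube([451, 43, 28]);
translate([30, 0, 1397]) cube([451, 43, 28]);
translate([30, 0, 1638]) cube([451, 43, 28]);
translate([30, 0, 1879]) cube([451, 43, 28]);


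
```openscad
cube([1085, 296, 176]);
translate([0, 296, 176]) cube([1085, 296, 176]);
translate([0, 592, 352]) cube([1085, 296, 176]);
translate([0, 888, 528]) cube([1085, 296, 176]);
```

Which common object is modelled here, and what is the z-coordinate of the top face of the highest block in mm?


A staircase. The total rise is 704 mm.

4 identical blocks, each offset up and back from the previous — a staircase. Each step is 176 mm tall and there are 4 of them, so the total rise is 4 × 176 = 704 mm.


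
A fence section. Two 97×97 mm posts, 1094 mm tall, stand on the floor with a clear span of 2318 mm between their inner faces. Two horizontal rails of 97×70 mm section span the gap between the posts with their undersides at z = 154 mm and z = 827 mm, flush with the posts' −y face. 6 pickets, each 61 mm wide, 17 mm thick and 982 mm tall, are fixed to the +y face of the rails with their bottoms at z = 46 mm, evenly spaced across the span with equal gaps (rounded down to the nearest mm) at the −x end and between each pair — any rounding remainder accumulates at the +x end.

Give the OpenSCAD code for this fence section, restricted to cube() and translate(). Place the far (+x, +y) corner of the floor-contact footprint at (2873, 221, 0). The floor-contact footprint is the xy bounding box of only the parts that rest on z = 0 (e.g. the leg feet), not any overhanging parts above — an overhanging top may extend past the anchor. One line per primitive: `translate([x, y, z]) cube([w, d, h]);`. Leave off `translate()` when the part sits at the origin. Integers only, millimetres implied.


translate([361, 124, 0]) cube([97, 97, 1094]);
translate([2776, 124, 0]) cube([97, 97, 1094]);
translate([458, 124, 154]) cube([2318, 97, 70]);
translate([458, 124, 827]) cube([2318, 97, 70]);
translate([736, 221, 46]) cube([61, 17, 982]);
translate([1075, 221, 46]) cube([61, 17, 982]);
translate([1414, 221, 46]) cube([61, 17, 982]);
translate([1753, 221, 46]) cube([61, 17, 982]);
translate([2092, 221, 46]) cube([61, 17, 982]);
translate([2431, 221, 46]) cube([61, 17, 982]);


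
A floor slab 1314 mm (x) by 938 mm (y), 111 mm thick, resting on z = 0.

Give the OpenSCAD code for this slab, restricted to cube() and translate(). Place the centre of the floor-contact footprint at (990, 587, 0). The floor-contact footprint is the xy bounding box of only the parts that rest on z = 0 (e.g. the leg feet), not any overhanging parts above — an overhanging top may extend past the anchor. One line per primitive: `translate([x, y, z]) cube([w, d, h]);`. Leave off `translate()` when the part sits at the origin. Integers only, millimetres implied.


translate([333, 118, 0]) cube([1314, 938, 111]);


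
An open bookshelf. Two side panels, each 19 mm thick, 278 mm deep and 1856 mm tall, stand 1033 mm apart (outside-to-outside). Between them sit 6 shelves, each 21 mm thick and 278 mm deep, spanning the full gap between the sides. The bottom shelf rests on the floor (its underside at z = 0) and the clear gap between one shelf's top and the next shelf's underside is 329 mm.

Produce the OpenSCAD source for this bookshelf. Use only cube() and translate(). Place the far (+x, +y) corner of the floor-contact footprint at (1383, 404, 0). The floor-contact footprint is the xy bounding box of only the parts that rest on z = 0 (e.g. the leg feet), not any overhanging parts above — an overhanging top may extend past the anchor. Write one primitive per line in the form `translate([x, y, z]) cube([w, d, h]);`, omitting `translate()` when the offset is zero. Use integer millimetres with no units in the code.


translate([350, 126, 0]) cube([19, 278, 1856]);
translate([1364, 126, 0]) cube([19, 278, 1856]);
translate([369, 126, 0]) cube([995, 278, 21]);
translate([369, 126, 350]) cube([995, 278, 21]);
translate([369, 126, 700]) cube([995, 278, 21]);
translate([369, 126, 1050]) cube([995, 278, 21]);
translate([369, 126, 1400]) cube([995, 278, 21]);
translate([369, 126, 1750]) cube([995, 278, 21]);


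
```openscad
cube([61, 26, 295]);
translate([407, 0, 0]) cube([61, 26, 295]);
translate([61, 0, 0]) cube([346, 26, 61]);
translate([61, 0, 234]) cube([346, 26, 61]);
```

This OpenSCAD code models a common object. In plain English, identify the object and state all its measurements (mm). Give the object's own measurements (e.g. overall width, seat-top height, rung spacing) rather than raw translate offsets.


A rectangular picture frame lying in the x–z plane (depth along y). The opening is 346 mm wide (x) by 173 mm tall (z), surrounded by a border 61 mm wide on all four sides. The frame is 26 mm deep and is made of two full-height vertical stiles with two horizontal rails fitted between them.


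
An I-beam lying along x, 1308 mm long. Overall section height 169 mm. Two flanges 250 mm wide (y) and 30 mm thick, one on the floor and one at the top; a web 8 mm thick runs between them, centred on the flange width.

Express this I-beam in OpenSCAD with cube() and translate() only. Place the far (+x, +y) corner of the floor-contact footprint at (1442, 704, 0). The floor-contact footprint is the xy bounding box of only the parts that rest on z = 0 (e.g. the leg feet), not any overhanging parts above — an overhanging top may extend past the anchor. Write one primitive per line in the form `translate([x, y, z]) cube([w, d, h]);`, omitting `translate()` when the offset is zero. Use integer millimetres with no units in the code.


translate([134, 454, 0]) cube([1308, 250, 30]);
translate([134, 575, 30]) cube([1308, 8, 109]);
translate([134, 454, 139]) cube([1308, 250, 30]);
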